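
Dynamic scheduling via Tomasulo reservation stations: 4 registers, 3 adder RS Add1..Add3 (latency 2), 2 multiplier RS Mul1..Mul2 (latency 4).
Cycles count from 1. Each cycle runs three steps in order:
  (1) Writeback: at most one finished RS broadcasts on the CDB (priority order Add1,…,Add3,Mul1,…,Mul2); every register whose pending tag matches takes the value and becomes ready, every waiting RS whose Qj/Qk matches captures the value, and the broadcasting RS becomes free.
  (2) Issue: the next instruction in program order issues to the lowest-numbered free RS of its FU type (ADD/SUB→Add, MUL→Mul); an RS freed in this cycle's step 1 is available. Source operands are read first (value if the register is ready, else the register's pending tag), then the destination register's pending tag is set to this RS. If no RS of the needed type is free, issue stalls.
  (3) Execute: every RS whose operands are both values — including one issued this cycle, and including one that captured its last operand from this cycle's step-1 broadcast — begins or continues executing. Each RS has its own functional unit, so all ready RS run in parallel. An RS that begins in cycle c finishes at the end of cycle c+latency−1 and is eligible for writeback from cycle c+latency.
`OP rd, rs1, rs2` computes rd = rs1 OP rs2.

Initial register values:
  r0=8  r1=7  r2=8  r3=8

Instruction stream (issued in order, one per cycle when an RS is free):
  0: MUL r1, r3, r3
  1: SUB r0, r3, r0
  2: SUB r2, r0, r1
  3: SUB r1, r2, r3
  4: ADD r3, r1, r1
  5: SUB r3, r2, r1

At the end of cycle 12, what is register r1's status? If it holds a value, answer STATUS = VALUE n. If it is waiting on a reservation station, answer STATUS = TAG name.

STATUS = VALUE -72

c1: issue MUL r1<-Mul1 | r0:8,r1:Mul1,r2:8,r3:8
c2: issue SUB r0<-Add1 | r0:Add1,r1:Mul1,r2:8,r3:8
c3: issue SUB r2<-Add2 | r0:Add1,r1:Mul1,r2:Add2,r3:8
c4: CDB Add1=0; issue SUB r1<-Add1 | r0:0,r1:Add1,r2:Add2,r3:8
c5: CDB Mul1=64; issue ADD r3<-Add3 | r0:0,r1:Add1,r2:Add2,r3:Add3
c6: stall | r0:0,r1:Add1,r2:Add2,r3:Add3
c7: CDB Add2=-64; issue SUB r3<-Add2 | r0:0,r1:Add1,r2:-64,r3:Add2
c8: - | r0:0,r1:Add1,r2:-64,r3:Add2
c9: CDB Add1=-72 | r0:0,r1:-72,r2:-64,r3:Add2
c10: - | r0:0,r1:-72,r2:-64,r3:Add2
c11: CDB Add2=8 | r0:0,r1:-72,r2:-64,r3:8
c12: CDB Add3=-144 | r0:0,r1:-72,r2:-64,r3:8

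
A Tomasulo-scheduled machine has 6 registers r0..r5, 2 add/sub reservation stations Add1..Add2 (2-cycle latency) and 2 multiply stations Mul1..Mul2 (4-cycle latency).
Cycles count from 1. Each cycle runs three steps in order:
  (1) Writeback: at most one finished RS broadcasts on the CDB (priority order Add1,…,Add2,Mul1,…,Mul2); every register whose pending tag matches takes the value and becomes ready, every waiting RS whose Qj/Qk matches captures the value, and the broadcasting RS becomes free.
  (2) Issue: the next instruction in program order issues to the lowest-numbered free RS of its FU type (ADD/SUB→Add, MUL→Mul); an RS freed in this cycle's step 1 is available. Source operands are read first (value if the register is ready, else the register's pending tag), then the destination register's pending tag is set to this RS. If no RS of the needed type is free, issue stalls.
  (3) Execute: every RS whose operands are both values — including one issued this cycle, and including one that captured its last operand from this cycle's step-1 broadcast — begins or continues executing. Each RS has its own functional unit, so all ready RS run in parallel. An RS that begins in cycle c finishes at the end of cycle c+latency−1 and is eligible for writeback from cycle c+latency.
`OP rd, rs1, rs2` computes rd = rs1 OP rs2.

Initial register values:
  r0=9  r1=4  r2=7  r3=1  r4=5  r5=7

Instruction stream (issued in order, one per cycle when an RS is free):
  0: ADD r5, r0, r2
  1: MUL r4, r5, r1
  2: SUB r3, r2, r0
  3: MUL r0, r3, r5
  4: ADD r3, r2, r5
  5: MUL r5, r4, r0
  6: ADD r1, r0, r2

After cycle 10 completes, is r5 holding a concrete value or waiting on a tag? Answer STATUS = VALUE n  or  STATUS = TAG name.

STATUS = TAG Mul1

  c1: issue ADD r5<-Add1  regs: r0:9,r1:4,r2:7,r3:1,r4:5,r5:Add1
  c2: issue MUL r4<-Mul1  regs: r0:9,r1:4,r2:7,r3:1,r4:Mul1,r5:Add1
  c3: CDB Add1=16; issue SUB r3<-Add1  regs: r0:9,r1:4,r2:7,r3:Add1,r4:Mul1,r5:16
  c4: issue MUL r0<-Mul2  regs: r0:Mul2,r1:4,r2:7,r3:Add1,r4:Mul1,r5:16
  c5: CDB Add1=-2; issue ADD r3<-Add1  regs: r0:Mul2,r1:4,r2:7,r3:Add1,r4:Mul1,r5:16
  c6: stall  regs: r0:Mul2,r1:4,r2:7,r3:Add1,r4:Mul1,r5:16
  c7: CDB Add1=23; stall  regs: r0:Mul2,r1:4,r2:7,r3:23,r4:Mul1,r5:16
  c8: CDB Mul1=64; issue MUL r5<-Mul1  regs: r0:Mul2,r1:4,r2:7,r3:23,r4:64,r5:Mul1
  c9: CDB Mul2=-32; issue ADD r1<-Add1  regs: r0:-32,r1:Add1,r2:7,r3:23,r4:64,r5:Mul1
  c10: -  regs: r0:-32,r1:Add1,r2:7,r3:23,r4:64,r5:Mul1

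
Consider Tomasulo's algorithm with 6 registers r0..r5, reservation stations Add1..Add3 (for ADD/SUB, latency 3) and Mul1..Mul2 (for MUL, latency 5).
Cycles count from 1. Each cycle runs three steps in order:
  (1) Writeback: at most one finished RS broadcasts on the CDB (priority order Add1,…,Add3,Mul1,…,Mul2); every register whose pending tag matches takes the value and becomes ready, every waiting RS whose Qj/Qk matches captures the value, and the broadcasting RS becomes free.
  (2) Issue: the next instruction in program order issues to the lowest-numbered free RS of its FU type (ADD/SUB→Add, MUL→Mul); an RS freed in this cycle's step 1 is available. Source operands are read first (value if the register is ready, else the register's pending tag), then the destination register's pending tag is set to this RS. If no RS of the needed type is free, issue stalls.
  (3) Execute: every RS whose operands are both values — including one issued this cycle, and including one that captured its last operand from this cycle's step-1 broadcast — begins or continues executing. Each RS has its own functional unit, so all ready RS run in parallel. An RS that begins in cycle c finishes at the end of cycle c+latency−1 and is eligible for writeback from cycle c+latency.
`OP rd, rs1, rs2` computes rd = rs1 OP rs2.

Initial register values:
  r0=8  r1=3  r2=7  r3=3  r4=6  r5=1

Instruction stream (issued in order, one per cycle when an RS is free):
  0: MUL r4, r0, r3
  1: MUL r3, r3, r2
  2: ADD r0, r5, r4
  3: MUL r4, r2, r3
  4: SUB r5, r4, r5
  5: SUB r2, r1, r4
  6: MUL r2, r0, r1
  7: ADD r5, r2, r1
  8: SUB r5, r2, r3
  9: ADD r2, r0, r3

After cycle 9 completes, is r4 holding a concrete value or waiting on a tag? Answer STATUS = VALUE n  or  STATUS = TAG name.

cycle 1: issue MUL r4<-Mul1 // r0:8,r1:3,r2:7,r3:3,r4:Mul1,r5:1
cycle 2: issue MUL r3<-Mul2 // r0:8,r1:3,r2:7,r3:Mul2,r4:Mul1,r5:1
cycle 3: issue ADD r0<-Add1 // r0:Add1,r1:3,r2:7,r3:Mul2,r4:Mul1,r5:1
cycle 4: stall // r0:Add1,r1:3,r2:7,r3:Mul2,r4:Mul1,r5:1
cycle 5: stall // r0:Add1,r1:3,r2:7,r3:Mul2,r4:Mul1,r5:1
cycle 6: CDB Mul1=24; issue MUL r4<-Mul1 // r0:Add1,r1:3,r2:7,r3:Mul2,r4:Mul1,r5:1
cycle 7: CDB Mul2=21; issue SUB r5<-Add2 // r0:Add1,r1:3,r2:7,r3:21,r4:Mul1,r5:Add2
cycle 8: issue SUB r2<-Add3 // r0:Add1,r1:3,r2:Add3,r3:21,r4:Mul1,r5:Add2
cycle 9: CDB Add1=25; issue MUL r2<-Mul2 // r0:25,r1:3,r2:Mul2,r3:21,r4:Mul1,r5:Add2

STATUS = TAG Mul1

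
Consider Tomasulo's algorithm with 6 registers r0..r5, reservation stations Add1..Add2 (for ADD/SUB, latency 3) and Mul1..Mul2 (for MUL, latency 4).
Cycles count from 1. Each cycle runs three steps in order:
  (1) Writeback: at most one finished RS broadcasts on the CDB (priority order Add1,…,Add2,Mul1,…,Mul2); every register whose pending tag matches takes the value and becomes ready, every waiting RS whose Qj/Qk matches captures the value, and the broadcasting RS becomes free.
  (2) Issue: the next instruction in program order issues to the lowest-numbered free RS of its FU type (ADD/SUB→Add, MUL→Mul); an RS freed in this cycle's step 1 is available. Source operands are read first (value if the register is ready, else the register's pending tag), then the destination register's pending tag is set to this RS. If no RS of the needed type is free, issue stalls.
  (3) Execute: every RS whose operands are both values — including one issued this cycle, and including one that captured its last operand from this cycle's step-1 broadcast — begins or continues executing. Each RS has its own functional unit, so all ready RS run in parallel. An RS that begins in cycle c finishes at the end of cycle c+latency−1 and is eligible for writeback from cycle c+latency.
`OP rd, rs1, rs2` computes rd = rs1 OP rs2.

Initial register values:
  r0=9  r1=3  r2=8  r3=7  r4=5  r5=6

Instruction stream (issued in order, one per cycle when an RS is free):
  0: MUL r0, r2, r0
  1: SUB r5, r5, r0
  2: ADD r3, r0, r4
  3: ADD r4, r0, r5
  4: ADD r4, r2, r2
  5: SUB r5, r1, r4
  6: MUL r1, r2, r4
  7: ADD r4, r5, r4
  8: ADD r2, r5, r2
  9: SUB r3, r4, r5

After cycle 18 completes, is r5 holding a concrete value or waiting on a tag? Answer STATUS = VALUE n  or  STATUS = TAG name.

  c1: issue MUL r0<-Mul1  regs: r0:Mul1,r1:3,r2:8,r3:7,r4:5,r5:6
  c2: issue SUB r5<-Add1  regs: r0:Mul1,r1:3,r2:8,r3:7,r4:5,r5:Add1
  c3: issue ADD r3<-Add2  regs: r0:Mul1,r1:3,r2:8,r3:Add2,r4:5,r5:Add1
  c4: stall  regs: r0:Mul1,r1:3,r2:8,r3:Add2,r4:5,r5:Add1
  c5: CDB Mul1=72; stall  regs: r0:72,r1:3,r2:8,r3:Add2,r4:5,r5:Add1
  c6: stall  regs: r0:72,r1:3,r2:8,r3:Add2,r4:5,r5:Add1
  c7: stall  regs: r0:72,r1:3,r2:8,r3:Add2,r4:5,r5:Add1
  c8: CDB Add1=-66; issue ADD r4<-Add1  regs: r0:72,r1:3,r2:8,r3:Add2,r4:Add1,r5:-66
  c9: CDB Add2=77; issue ADD r4<-Add2  regs: r0:72,r1:3,r2:8,r3:77,r4:Add2,r5:-66
  c10: stall  regs: r0:72,r1:3,r2:8,r3:77,r4:Add2,r5:-66
  c11: CDB Add1=6; issue SUB r5<-Add1  regs: r0:72,r1:3,r2:8,r3:77,r4:Add2,r5:Add1
  c12: CDB Add2=16; issue MUL r1<-Mul1  regs: r0:72,r1:Mul1,r2:8,r3:77,r4:16,r5:Add1
  c13: issue ADD r4<-Add2  regs: r0:72,r1:Mul1,r2:8,r3:77,r4:Add2,r5:Add1
  c14: stall  regs: r0:72,r1:Mul1,r2:8,r3:77,r4:Add2,r5:Add1
  c15: CDB Add1=-13; issue ADD r2<-Add1  regs: r0:72,r1:Mul1,r2:Add1,r3:77,r4:Add2,r5:-13
  c16: CDB Mul1=128; stall  regs: r0:72,r1:128,r2:Add1,r3:77,r4:Add2,r5:-13
  c17: stall  regs: r0:72,r1:128,r2:Add1,r3:77,r4:Add2,r5:-13
  c18: CDB Add1=-5; issue SUB r3<-Add1  regs: r0:72,r1:128,r2:-5,r3:Add1,r4:Add2,r5:-13

STATUS = VALUE -13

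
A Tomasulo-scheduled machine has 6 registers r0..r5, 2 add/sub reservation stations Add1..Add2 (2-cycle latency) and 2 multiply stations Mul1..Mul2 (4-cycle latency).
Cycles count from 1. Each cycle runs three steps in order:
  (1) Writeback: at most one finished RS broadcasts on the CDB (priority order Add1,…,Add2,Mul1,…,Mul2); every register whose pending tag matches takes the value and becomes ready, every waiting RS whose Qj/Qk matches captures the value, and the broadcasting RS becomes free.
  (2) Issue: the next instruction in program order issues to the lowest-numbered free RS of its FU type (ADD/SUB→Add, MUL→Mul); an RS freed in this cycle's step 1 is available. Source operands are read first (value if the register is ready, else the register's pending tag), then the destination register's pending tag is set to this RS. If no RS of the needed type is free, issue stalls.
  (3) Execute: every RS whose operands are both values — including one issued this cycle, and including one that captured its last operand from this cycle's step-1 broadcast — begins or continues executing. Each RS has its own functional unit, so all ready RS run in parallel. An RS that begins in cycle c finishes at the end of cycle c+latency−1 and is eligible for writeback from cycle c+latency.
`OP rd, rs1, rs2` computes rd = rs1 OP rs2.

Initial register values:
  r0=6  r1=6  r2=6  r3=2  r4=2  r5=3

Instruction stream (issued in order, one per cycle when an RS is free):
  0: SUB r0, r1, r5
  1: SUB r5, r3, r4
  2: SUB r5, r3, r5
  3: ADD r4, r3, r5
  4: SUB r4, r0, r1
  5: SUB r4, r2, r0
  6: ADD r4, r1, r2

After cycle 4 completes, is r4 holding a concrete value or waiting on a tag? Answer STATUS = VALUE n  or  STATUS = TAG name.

c1: issue SUB r0<-Add1 | r0:Add1,r1:6,r2:6,r3:2,r4:2,r5:3
c2: issue SUB r5<-Add2 | r0:Add1,r1:6,r2:6,r3:2,r4:2,r5:Add2
c3: CDB Add1=3; issue SUB r5<-Add1 | r0:3,r1:6,r2:6,r3:2,r4:2,r5:Add1
c4: CDB Add2=0; issue ADD r4<-Add2 | r0:3,r1:6,r2:6,r3:2,r4:Add2,r5:Add1

STATUS = TAG Add2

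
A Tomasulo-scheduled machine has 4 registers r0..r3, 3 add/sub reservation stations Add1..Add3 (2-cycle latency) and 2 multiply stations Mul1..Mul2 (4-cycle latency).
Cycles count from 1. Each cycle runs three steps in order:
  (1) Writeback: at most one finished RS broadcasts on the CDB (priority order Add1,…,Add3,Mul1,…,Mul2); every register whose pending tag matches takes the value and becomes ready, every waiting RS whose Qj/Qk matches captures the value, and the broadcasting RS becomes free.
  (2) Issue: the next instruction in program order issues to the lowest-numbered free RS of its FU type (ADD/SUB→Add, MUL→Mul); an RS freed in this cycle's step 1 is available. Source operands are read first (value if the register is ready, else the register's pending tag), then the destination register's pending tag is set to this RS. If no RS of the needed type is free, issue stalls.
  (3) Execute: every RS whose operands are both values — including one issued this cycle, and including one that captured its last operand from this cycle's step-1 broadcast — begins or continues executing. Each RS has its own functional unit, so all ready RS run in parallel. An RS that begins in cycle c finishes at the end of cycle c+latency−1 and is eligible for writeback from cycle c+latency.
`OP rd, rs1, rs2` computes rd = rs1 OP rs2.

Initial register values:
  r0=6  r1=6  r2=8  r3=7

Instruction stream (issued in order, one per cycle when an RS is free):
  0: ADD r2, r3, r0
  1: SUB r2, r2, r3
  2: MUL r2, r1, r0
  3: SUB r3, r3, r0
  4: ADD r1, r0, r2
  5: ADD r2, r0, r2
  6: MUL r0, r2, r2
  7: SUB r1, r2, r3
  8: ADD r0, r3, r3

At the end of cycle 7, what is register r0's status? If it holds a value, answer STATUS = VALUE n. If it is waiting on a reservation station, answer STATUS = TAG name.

  c1: issue ADD r2<-Add1  regs: r0:6,r1:6,r2:Add1,r3:7
  c2: issue SUB r2<-Add2  regs: r0:6,r1:6,r2:Add2,r3:7
  c3: CDB Add1=13; issue MUL r2<-Mul1  regs: r0:6,r1:6,r2:Mul1,r3:7
  c4: issue SUB r3<-Add1  regs: r0:6,r1:6,r2:Mul1,r3:Add1
  c5: CDB Add2=6; issue ADD r1<-Add2  regs: r0:6,r1:Add2,r2:Mul1,r3:Add1
  c6: CDB Add1=1; issue ADD r2<-Add1  regs: r0:6,r1:Add2,r2:Add1,r3:1
  c7: CDB Mul1=36; issue MUL r0<-Mul1  regs: r0:Mul1,r1:Add2,r2:Add1,r3:1

STATUS = TAG Mul1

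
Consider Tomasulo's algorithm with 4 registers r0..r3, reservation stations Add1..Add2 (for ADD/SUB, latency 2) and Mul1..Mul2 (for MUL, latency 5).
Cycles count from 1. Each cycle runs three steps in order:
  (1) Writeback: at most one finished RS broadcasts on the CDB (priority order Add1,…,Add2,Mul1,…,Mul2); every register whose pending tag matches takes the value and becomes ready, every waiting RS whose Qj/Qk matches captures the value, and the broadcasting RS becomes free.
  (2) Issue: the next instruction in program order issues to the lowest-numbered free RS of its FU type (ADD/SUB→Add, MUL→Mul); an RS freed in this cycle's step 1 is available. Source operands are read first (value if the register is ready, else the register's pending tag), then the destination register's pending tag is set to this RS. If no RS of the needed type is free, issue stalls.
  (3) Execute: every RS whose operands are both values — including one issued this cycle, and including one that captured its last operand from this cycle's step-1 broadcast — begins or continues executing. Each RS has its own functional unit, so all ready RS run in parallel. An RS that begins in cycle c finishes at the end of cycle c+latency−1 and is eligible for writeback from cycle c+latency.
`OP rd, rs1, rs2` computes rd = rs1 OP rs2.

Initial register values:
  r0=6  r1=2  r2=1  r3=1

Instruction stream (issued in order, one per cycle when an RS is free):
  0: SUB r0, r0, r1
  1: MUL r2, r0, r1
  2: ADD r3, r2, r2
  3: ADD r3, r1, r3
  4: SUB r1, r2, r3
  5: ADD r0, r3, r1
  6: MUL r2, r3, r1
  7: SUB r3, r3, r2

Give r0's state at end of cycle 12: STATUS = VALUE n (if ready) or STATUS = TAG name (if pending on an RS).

  c1: issue SUB r0<-Add1  regs: r0:Add1,r1:2,r2:1,r3:1
  c2: issue MUL r2<-Mul1  regs: r0:Add1,r1:2,r2:Mul1,r3:1
  c3: CDB Add1=4; issue ADD r3<-Add1  regs: r0:4,r1:2,r2:Mul1,r3:Add1
  c4: issue ADD r3<-Add2  regs: r0:4,r1:2,r2:Mul1,r3:Add2
  c5: stall  regs: r0:4,r1:2,r2:Mul1,r3:Add2
  c6: stall  regs: r0:4,r1:2,r2:Mul1,r3:Add2
  c7: stall  regs: r0:4,r1:2,r2:Mul1,r3:Add2
  c8: CDB Mul1=8; stall  regs: r0:4,r1:2,r2:8,r3:Add2
  c9: stall  regs: r0:4,r1:2,r2:8,r3:Add2
  c10: CDB Add1=16; issue SUB r1<-Add1  regs: r0:4,r1:Add1,r2:8,r3:Add2
  c11: stall  regs: r0:4,r1:Add1,r2:8,r3:Add2
  c12: CDB Add2=18; issue ADD r0<-Add2  regs: r0:Add2,r1:Add1,r2:8,r3:18

STATUS = TAG Add2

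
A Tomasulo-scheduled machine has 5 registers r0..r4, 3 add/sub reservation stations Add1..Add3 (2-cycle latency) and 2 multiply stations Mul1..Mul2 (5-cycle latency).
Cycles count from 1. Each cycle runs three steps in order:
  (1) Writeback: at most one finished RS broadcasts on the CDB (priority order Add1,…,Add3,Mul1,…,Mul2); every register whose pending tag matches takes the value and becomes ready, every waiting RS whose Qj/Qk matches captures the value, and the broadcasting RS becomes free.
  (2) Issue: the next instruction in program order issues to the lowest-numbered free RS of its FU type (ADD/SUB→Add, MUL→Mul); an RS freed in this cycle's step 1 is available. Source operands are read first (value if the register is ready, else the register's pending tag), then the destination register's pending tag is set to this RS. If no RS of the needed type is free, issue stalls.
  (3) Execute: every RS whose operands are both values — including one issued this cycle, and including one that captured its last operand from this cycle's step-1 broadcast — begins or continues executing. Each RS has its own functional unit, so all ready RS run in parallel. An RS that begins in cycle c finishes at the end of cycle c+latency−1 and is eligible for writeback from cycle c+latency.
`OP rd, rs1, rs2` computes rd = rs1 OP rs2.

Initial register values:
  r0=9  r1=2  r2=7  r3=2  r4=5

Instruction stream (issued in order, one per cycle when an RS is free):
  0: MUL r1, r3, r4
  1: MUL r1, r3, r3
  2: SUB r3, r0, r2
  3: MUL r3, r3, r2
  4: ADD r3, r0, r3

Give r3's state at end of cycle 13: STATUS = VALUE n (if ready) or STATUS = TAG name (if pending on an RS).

STATUS = VALUE 23

  c1: issue MUL r1<-Mul1  regs: r0:9,r1:Mul1,r2:7,r3:2,r4:5
  c2: issue MUL r1<-Mul2  regs: r0:9,r1:Mul2,r2:7,r3:2,r4:5
  c3: issue SUB r3<-Add1  regs: r0:9,r1:Mul2,r2:7,r3:Add1,r4:5
  c4: stall  regs: r0:9,r1:Mul2,r2:7,r3:Add1,r4:5
  c5: CDB Add1=2; stall  regs: r0:9,r1:Mul2,r2:7,r3:2,r4:5
  c6: CDB Mul1=10; issue MUL r3<-Mul1  regs: r0:9,r1:Mul2,r2:7,r3:Mul1,r4:5
  c7: CDB Mul2=4; issue ADD r3<-Add1  regs: r0:9,r1:4,r2:7,r3:Add1,r4:5
  c8: -  regs: r0:9,r1:4,r2:7,r3:Add1,r4:5
  c9: -  regs: r0:9,r1:4,r2:7,r3:Add1,r4:5
  c10: -  regs: r0:9,r1:4,r2:7,r3:Add1,r4:5
  c11: CDB Mul1=14  regs: r0:9,r1:4,r2:7,r3:Add1,r4:5
  c12: -  regs: r0:9,r1:4,r2:7,r3:Add1,r4:5
  c13: CDB Add1=23  regs: r0:9,r1:4,r2:7,r3:23,r4:5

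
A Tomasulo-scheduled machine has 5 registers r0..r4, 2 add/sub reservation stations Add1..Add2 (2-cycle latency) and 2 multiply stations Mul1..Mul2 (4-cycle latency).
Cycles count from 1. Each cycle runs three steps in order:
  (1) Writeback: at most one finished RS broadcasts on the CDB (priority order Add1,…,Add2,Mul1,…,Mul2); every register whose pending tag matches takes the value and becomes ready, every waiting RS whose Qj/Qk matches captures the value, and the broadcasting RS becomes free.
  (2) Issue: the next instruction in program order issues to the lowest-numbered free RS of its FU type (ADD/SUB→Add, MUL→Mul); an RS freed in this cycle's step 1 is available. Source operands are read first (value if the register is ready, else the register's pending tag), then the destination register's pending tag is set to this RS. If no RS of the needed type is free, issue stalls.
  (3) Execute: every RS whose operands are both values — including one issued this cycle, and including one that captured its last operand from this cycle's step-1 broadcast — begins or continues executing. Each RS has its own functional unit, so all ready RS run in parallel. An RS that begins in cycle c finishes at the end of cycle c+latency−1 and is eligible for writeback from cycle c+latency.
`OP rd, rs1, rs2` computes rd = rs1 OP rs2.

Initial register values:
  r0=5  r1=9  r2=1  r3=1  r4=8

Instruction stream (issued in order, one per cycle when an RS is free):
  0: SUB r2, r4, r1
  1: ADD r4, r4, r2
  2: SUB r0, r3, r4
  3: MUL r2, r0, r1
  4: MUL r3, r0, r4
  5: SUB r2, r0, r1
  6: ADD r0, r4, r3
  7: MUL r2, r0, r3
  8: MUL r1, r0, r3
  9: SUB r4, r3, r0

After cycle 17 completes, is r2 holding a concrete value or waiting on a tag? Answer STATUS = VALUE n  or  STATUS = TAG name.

STATUS = TAG Mul1

  c1: issue SUB r2<-Add1  regs: r0:5,r1:9,r2:Add1,r3:1,r4:8
  c2: issue ADD r4<-Add2  regs: r0:5,r1:9,r2:Add1,r3:1,r4:Add2
  c3: CDB Add1=-1; issue SUB r0<-Add1  regs: r0:Add1,r1:9,r2:-1,r3:1,r4:Add2
  c4: issue MUL r2<-Mul1  regs: r0:Add1,r1:9,r2:Mul1,r3:1,r4:Add2
  c5: CDB Add2=7; issue MUL r3<-Mul2  regs: r0:Add1,r1:9,r2:Mul1,r3:Mul2,r4:7
  c6: issue SUB r2<-Add2  regs: r0:Add1,r1:9,r2:Add2,r3:Mul2,r4:7
  c7: CDB Add1=-6; issue ADD r0<-Add1  regs: r0:Add1,r1:9,r2:Add2,r3:Mul2,r4:7
  c8: stall  regs: r0:Add1,r1:9,r2:Add2,r3:Mul2,r4:7
  c9: CDB Add2=-15; stall  regs: r0:Add1,r1:9,r2:-15,r3:Mul2,r4:7
  c10: stall  regs: r0:Add1,r1:9,r2:-15,r3:Mul2,r4:7
  c11: CDB Mul1=-54; issue MUL r2<-Mul1  regs: r0:Add1,r1:9,r2:Mul1,r3:Mul2,r4:7
  c12: CDB Mul2=-42; issue MUL r1<-Mul2  regs: r0:Add1,r1:Mul2,r2:Mul1,r3:-42,r4:7
  c13: issue SUB r4<-Add2  regs: r0:Add1,r1:Mul2,r2:Mul1,r3:-42,r4:Add2
  c14: CDB Add1=-35  regs: r0:-35,r1:Mul2,r2:Mul1,r3:-42,r4:Add2
  c15: -  regs: r0:-35,r1:Mul2,r2:Mul1,r3:-42,r4:Add2
  c16: CDB Add2=-7  regs: r0:-35,r1:Mul2,r2:Mul1,r3:-42,r4:-7
  c17: -  regs: r0:-35,r1:Mul2,r2:Mul1,r3:-42,r4:-7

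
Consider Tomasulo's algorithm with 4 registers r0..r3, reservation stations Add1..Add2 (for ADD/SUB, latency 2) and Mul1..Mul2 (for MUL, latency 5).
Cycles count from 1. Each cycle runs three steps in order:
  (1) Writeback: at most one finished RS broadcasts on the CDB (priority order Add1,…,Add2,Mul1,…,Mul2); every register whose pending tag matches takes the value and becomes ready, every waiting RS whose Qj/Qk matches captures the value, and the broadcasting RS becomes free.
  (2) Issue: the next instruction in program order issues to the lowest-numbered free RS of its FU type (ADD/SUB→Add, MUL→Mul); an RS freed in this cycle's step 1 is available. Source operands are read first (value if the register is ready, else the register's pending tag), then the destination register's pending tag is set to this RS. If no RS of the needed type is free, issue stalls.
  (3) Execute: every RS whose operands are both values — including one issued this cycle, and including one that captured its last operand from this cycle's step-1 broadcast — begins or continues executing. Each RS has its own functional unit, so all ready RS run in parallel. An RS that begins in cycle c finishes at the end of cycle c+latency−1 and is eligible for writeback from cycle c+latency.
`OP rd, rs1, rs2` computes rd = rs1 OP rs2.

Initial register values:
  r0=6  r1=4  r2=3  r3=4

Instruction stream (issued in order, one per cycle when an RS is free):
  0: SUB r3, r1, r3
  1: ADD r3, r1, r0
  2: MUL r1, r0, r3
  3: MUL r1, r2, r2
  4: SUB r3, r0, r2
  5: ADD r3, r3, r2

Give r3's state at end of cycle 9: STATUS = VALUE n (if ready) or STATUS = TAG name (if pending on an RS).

STATUS = VALUE 6

c1: issue SUB r3<-Add1 | r0:6,r1:4,r2:3,r3:Add1
c2: issue ADD r3<-Add2 | r0:6,r1:4,r2:3,r3:Add2
c3: CDB Add1=0; issue MUL r1<-Mul1 | r0:6,r1:Mul1,r2:3,r3:Add2
c4: CDB Add2=10; issue MUL r1<-Mul2 | r0:6,r1:Mul2,r2:3,r3:10
c5: issue SUB r3<-Add1 | r0:6,r1:Mul2,r2:3,r3:Add1
c6: issue ADD r3<-Add2 | r0:6,r1:Mul2,r2:3,r3:Add2
c7: CDB Add1=3 | r0:6,r1:Mul2,r2:3,r3:Add2
c8: - | r0:6,r1:Mul2,r2:3,r3:Add2
c9: CDB Add2=6 | r0:6,r1:Mul2,r2:3,r3:6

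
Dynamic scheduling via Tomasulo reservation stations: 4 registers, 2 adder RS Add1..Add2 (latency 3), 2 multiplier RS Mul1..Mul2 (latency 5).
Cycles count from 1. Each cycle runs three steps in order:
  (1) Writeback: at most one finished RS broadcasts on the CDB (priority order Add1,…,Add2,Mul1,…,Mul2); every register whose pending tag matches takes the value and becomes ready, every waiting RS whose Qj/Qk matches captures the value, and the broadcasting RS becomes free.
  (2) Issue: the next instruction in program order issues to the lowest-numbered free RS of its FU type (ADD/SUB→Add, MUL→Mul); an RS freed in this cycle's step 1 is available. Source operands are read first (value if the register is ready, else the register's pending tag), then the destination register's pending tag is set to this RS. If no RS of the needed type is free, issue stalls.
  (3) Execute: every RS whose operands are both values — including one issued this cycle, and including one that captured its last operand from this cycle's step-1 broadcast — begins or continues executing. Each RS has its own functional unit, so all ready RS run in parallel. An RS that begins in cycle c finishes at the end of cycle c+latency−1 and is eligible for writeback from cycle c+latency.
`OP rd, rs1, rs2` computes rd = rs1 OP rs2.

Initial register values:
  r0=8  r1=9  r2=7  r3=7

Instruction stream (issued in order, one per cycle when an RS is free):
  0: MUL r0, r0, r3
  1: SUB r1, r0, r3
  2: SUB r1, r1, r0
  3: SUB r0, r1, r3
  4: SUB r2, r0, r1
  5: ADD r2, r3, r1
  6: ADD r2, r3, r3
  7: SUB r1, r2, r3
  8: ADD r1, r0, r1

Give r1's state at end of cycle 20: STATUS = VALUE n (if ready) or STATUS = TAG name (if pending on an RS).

STATUS = TAG Add2

  c1: issue MUL r0<-Mul1  regs: r0:Mul1,r1:9,r2:7,r3:7
  c2: issue SUB r1<-Add1  regs: r0:Mul1,r1:Add1,r2:7,r3:7
  c3: issue SUB r1<-Add2  regs: r0:Mul1,r1:Add2,r2:7,r3:7
  c4: stall  regs: r0:Mul1,r1:Add2,r2:7,r3:7
  c5: stall  regs: r0:Mul1,r1:Add2,r2:7,r3:7
  c6: CDB Mul1=56; stall  regs: r0:56,r1:Add2,r2:7,r3:7
  c7: stall  regs: r0:56,r1:Add2,r2:7,r3:7
  c8: stall  regs: r0:56,r1:Add2,r2:7,r3:7
  c9: CDB Add1=49; issue SUB r0<-Add1  regs: r0:Add1,r1:Add2,r2:7,r3:7
  c10: stall  regs: r0:Add1,r1:Add2,r2:7,r3:7
  c11: stall  regs: r0:Add1,r1:Add2,r2:7,r3:7
  c12: CDB Add2=-7; issue SUB r2<-Add2  regs: r0:Add1,r1:-7,r2:Add2,r3:7
  c13: stall  regs: r0:Add1,r1:-7,r2:Add2,r3:7
  c14: stall  regs: r0:Add1,r1:-7,r2:Add2,r3:7
  c15: CDB Add1=-14; issue ADD r2<-Add1  regs: r0:-14,r1:-7,r2:Add1,r3:7
  c16: stall  regs: r0:-14,r1:-7,r2:Add1,r3:7
  c17: stall  regs: r0:-14,r1:-7,r2:Add1,r3:7
  c18: CDB Add1=0; issue ADD r2<-Add1  regs: r0:-14,r1:-7,r2:Add1,r3:7
  c19: CDB Add2=-7; issue SUB r1<-Add2  regs: r0:-14,r1:Add2,r2:Add1,r3:7
  c20: stall  regs: r0:-14,r1:Add2,r2:Add1,r3:7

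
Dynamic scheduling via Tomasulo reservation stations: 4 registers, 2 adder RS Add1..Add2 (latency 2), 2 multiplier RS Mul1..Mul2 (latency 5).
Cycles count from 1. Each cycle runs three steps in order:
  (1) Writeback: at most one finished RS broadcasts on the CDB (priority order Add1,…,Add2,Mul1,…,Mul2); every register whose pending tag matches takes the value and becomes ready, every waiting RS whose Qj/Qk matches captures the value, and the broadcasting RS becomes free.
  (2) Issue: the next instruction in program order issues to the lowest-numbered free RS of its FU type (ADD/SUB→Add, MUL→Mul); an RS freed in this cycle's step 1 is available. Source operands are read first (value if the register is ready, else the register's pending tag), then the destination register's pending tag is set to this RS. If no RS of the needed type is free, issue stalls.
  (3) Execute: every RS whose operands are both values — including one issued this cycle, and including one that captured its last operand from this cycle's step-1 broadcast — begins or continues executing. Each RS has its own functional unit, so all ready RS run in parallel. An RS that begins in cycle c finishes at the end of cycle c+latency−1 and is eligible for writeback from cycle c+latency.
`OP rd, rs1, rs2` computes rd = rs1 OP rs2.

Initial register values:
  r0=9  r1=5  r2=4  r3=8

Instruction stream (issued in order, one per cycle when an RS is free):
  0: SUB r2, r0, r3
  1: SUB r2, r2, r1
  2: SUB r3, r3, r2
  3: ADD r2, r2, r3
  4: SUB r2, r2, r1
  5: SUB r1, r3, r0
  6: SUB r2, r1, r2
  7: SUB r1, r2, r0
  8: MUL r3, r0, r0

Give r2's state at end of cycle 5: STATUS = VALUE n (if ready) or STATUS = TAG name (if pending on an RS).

STATUS = TAG Add2

  c1: issue SUB r2<-Add1  regs: r0:9,r1:5,r2:Add1,r3:8
  c2: issue SUB r2<-Add2  regs: r0:9,r1:5,r2:Add2,r3:8
  c3: CDB Add1=1; issue SUB r3<-Add1  regs: r0:9,r1:5,r2:Add2,r3:Add1
  c4: stall  regs: r0:9,r1:5,r2:Add2,r3:Add1
  c5: CDB Add2=-4; issue ADD r2<-Add2  regs: r0:9,r1:5,r2:Add2,r3:Add1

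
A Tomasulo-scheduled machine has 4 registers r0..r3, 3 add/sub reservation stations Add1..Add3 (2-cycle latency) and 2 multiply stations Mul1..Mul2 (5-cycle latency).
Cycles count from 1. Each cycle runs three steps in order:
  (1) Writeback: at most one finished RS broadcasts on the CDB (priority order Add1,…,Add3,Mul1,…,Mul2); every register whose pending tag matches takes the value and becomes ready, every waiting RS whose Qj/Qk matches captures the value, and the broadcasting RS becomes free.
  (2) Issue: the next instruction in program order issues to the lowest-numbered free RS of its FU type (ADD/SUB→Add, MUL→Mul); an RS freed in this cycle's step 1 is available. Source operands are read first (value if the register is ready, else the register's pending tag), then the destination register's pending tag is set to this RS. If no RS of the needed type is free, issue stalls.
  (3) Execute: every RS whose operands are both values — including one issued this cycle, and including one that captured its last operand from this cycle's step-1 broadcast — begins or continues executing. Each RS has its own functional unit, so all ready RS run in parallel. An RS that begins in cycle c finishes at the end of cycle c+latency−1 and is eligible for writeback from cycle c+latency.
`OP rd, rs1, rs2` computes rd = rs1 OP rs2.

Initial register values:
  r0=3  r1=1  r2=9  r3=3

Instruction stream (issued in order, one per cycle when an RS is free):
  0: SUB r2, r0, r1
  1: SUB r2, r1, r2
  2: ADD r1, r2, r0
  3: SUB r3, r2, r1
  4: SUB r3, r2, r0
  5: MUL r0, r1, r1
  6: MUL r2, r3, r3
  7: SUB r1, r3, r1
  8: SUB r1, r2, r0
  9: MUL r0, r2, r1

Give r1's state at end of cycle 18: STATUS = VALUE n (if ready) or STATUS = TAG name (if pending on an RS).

c1: issue SUB r2<-Add1 | r0:3,r1:1,r2:Add1,r3:3
c2: issue SUB r2<-Add2 | r0:3,r1:1,r2:Add2,r3:3
c3: CDB Add1=2; issue ADD r1<-Add1 | r0:3,r1:Add1,r2:Add2,r3:3
c4: issue SUB r3<-Add3 | r0:3,r1:Add1,r2:Add2,r3:Add3
c5: CDB Add2=-1; issue SUB r3<-Add2 | r0:3,r1:Add1,r2:-1,r3:Add2
c6: issue MUL r0<-Mul1 | r0:Mul1,r1:Add1,r2:-1,r3:Add2
c7: CDB Add1=2; issue MUL r2<-Mul2 | r0:Mul1,r1:2,r2:Mul2,r3:Add2
c8: CDB Add2=-4; issue SUB r1<-Add1 | r0:Mul1,r1:Add1,r2:Mul2,r3:-4
c9: CDB Add3=-3; issue SUB r1<-Add2 | r0:Mul1,r1:Add2,r2:Mul2,r3:-4
c10: CDB Add1=-6; stall | r0:Mul1,r1:Add2,r2:Mul2,r3:-4
c11: stall | r0:Mul1,r1:Add2,r2:Mul2,r3:-4
c12: CDB Mul1=4; issue MUL r0<-Mul1 | r0:Mul1,r1:Add2,r2:Mul2,r3:-4
c13: CDB Mul2=16 | r0:Mul1,r1:Add2,r2:16,r3:-4
c14: - | r0:Mul1,r1:Add2,r2:16,r3:-4
c15: CDB Add2=12 | r0:Mul1,r1:12,r2:16,r3:-4
c16: - | r0:Mul1,r1:12,r2:16,r3:-4
c17: - | r0:Mul1,r1:12,r2:16,r3:-4
c18: - | r0:Mul1,r1:12,r2:16,r3:-4

STATUS = VALUE 12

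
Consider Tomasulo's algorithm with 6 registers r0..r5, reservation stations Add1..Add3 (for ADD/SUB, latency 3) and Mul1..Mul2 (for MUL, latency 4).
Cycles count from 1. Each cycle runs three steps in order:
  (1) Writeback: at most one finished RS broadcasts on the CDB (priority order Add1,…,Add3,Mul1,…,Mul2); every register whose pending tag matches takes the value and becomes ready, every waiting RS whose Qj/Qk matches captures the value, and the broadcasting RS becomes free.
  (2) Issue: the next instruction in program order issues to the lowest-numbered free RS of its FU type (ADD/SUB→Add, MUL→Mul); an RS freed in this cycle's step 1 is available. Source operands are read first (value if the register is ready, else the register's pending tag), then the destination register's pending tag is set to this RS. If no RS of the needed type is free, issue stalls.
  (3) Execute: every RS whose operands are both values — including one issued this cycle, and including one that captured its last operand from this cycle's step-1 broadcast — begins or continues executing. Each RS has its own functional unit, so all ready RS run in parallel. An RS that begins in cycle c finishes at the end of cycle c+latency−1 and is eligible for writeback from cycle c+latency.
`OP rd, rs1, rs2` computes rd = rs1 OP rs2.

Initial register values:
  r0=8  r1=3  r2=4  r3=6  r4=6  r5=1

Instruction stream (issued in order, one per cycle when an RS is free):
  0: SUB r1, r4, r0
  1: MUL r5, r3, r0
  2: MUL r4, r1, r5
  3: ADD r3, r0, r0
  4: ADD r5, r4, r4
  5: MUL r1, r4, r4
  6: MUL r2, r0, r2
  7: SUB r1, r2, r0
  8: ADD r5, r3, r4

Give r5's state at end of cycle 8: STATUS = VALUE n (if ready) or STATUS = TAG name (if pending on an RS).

STATUS = TAG Add2

  c1: issue SUB r1<-Add1  regs: r0:8,r1:Add1,r2:4,r3:6,r4:6,r5:1
  c2: issue MUL r5<-Mul1  regs: r0:8,r1:Add1,r2:4,r3:6,r4:6,r5:Mul1
  c3: issue MUL r4<-Mul2  regs: r0:8,r1:Add1,r2:4,r3:6,r4:Mul2,r5:Mul1
  c4: CDB Add1=-2; issue ADD r3<-Add1  regs: r0:8,r1:-2,r2:4,r3:Add1,r4:Mul2,r5:Mul1
  c5: issue ADD r5<-Add2  regs: r0:8,r1:-2,r2:4,r3:Add1,r4:Mul2,r5:Add2
  c6: CDB Mul1=48; issue MUL r1<-Mul1  regs: r0:8,r1:Mul1,r2:4,r3:Add1,r4:Mul2,r5:Add2
  c7: CDB Add1=16; stall  regs: r0:8,r1:Mul1,r2:4,r3:16,r4:Mul2,r5:Add2
  c8: stall  regs: r0:8,r1:Mul1,r2:4,r3:16,r4:Mul2,r5:Add2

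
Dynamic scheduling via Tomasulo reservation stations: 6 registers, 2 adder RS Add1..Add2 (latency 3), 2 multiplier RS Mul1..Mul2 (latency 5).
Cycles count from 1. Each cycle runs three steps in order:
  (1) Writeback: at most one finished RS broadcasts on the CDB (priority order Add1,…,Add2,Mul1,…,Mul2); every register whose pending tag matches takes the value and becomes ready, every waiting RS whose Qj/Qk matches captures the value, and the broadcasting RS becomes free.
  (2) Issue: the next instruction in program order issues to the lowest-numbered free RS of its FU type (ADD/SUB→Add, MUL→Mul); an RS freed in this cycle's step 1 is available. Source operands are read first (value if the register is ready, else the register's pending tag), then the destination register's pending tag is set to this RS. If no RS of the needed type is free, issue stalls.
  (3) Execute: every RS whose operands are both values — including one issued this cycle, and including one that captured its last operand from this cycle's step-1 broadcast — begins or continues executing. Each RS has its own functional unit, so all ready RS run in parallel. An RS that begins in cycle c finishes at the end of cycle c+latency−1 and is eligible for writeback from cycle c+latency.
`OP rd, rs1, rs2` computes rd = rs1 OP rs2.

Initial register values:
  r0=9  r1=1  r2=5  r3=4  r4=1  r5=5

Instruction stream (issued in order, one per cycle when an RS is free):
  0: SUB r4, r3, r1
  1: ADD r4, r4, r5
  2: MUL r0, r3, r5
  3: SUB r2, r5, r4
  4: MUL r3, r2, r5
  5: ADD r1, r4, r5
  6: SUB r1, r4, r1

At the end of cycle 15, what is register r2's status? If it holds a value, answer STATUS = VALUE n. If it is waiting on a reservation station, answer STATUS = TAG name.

c1: issue SUB r4<-Add1 | r0:9,r1:1,r2:5,r3:4,r4:Add1,r5:5
c2: issue ADD r4<-Add2 | r0:9,r1:1,r2:5,r3:4,r4:Add2,r5:5
c3: issue MUL r0<-Mul1 | r0:Mul1,r1:1,r2:5,r3:4,r4:Add2,r5:5
c4: CDB Add1=3; issue SUB r2<-Add1 | r0:Mul1,r1:1,r2:Add1,r3:4,r4:Add2,r5:5
c5: issue MUL r3<-Mul2 | r0:Mul1,r1:1,r2:Add1,r3:Mul2,r4:Add2,r5:5
c6: stall | r0:Mul1,r1:1,r2:Add1,r3:Mul2,r4:Add2,r5:5
c7: CDB Add2=8; issue ADD r1<-Add2 | r0:Mul1,r1:Add2,r2:Add1,r3:Mul2,r4:8,r5:5
c8: CDB Mul1=20; stall | r0:20,r1:Add2,r2:Add1,r3:Mul2,r4:8,r5:5
c9: stall | r0:20,r1:Add2,r2:Add1,r3:Mul2,r4:8,r5:5
c10: CDB Add1=-3; issue SUB r1<-Add1 | r0:20,r1:Add1,r2:-3,r3:Mul2,r4:8,r5:5
c11: CDB Add2=13 | r0:20,r1:Add1,r2:-3,r3:Mul2,r4:8,r5:5
c12: - | r0:20,r1:Add1,r2:-3,r3:Mul2,r4:8,r5:5
c13: - | r0:20,r1:Add1,r2:-3,r3:Mul2,r4:8,r5:5
c14: CDB Add1=-5 | r0:20,r1:-5,r2:-3,r3:Mul2,r4:8,r5:5
c15: CDB Mul2=-15 | r0:20,r1:-5,r2:-3,r3:-15,r4:8,r5:5

STATUS = VALUE -3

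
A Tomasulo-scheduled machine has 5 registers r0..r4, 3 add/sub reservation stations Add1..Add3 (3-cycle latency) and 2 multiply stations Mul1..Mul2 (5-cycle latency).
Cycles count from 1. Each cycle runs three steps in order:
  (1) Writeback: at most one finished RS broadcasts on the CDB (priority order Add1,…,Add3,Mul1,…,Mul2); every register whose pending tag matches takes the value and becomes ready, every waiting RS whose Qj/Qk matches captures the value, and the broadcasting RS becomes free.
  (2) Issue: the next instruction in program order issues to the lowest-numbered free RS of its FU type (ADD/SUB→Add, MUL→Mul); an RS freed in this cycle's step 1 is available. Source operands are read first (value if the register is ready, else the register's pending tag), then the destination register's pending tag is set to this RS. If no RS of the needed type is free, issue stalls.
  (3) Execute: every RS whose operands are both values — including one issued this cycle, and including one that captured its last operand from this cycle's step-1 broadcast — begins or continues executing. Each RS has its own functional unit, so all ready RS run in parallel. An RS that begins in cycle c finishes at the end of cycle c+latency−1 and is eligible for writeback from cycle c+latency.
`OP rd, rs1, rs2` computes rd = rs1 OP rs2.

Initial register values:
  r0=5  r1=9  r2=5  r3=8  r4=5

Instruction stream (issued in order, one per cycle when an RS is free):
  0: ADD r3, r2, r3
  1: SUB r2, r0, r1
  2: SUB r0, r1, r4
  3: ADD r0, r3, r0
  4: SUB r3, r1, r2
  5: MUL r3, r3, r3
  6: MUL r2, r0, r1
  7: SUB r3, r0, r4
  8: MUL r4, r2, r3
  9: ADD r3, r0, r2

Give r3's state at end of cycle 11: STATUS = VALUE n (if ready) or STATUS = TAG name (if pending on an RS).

STATUS = TAG Add2

cycle 1: issue ADD r3<-Add1 // r0:5,r1:9,r2:5,r3:Add1,r4:5
cycle 2: issue SUB r2<-Add2 // r0:5,r1:9,r2:Add2,r3:Add1,r4:5
cycle 3: issue SUB r0<-Add3 // r0:Add3,r1:9,r2:Add2,r3:Add1,r4:5
cycle 4: CDB Add1=13; issue ADD r0<-Add1 // r0:Add1,r1:9,r2:Add2,r3:13,r4:5
cycle 5: CDB Add2=-4; issue SUB r3<-Add2 // r0:Add1,r1:9,r2:-4,r3:Add2,r4:5
cycle 6: CDB Add3=4; issue MUL r3<-Mul1 // r0:Add1,r1:9,r2:-4,r3:Mul1,r4:5
cycle 7: issue MUL r2<-Mul2 // r0:Add1,r1:9,r2:Mul2,r3:Mul1,r4:5
cycle 8: CDB Add2=13; issue SUB r3<-Add2 // r0:Add1,r1:9,r2:Mul2,r3:Add2,r4:5
cycle 9: CDB Add1=17; stall // r0:17,r1:9,r2:Mul2,r3:Add2,r4:5
cycle 10: stall // r0:17,r1:9,r2:Mul2,r3:Add2,r4:5
cycle 11: stall // r0:17,r1:9,r2:Mul2,r3:Add2,r4:5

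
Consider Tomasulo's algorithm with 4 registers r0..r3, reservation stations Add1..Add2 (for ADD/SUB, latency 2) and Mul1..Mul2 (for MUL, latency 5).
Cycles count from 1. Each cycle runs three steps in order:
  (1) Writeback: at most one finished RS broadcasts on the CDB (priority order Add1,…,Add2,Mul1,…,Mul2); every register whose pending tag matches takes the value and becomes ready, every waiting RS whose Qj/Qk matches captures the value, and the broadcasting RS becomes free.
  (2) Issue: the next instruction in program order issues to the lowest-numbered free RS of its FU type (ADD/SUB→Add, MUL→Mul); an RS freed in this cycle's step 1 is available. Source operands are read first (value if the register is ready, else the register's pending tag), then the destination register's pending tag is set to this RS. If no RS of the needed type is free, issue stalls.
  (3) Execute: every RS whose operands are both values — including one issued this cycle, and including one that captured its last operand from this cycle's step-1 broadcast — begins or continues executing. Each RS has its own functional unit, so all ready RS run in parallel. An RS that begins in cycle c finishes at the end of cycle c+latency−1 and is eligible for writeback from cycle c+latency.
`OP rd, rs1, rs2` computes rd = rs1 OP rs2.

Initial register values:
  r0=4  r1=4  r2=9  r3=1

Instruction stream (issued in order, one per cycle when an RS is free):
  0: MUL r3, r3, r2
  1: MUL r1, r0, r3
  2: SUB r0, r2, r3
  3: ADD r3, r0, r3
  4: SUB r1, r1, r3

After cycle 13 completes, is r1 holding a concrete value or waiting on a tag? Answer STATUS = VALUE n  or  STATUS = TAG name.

cycle 1: issue MUL r3<-Mul1 // r0:4,r1:4,r2:9,r3:Mul1
cycle 2: issue MUL r1<-Mul2 // r0:4,r1:Mul2,r2:9,r3:Mul1
cycle 3: issue SUB r0<-Add1 // r0:Add1,r1:Mul2,r2:9,r3:Mul1
cycle 4: issue ADD r3<-Add2 // r0:Add1,r1:Mul2,r2:9,r3:Add2
cycle 5: stall // r0:Add1,r1:Mul2,r2:9,r3:Add2
cycle 6: CDB Mul1=9; stall // r0:Add1,r1:Mul2,r2:9,r3:Add2
cycle 7: stall // r0:Add1,r1:Mul2,r2:9,r3:Add2
cycle 8: CDB Add1=0; issue SUB r1<-Add1 // r0:0,r1:Add1,r2:9,r3:Add2
cycle 9: - // r0:0,r1:Add1,r2:9,r3:Add2
cycle 10: CDB Add2=9 // r0:0,r1:Add1,r2:9,r3:9
cycle 11: CDB Mul2=36 // r0:0,r1:Add1,r2:9,r3:9
cycle 12: - // r0:0,r1:Add1,r2:9,r3:9
cycle 13: CDB Add1=27 // r0:0,r1:27,r2:9,r3:9

STATUS = VALUE 27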